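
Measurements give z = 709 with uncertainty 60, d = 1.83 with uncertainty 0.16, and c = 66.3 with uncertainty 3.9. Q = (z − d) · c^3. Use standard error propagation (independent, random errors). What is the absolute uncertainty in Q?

Let u = z − d = 707. δu = √(δz² + δd²) = √(3600 + 0.0256) = 60.0, so δu/u = 0.0848.
Q is then a monomial in u, c:
δQ/Q = √((δu/u)² + (3·δc/c)²) = √(0.00720 + 0.0311) = 0.196
Q = 2.06e+08, so δQ = 0.196 × 2.06e+08 = 4.04e+07.

4.04e+07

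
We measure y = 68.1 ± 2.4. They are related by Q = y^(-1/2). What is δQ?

0.00214

Q ∝ y^(-1/2), so δQ/Q = |−½| · δy/y = 0.5 × 0.0352 = 0.0176.
Q = 0.121, so δQ = 0.0176 × 0.121 = 0.00214.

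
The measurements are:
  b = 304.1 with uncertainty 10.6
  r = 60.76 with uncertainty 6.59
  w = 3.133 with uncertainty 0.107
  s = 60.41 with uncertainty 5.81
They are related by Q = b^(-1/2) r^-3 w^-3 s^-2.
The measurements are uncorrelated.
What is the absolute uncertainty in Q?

Each factor contributes (exponent × relative error)² to (δQ/Q)²:
  (−½·δb/b)² = (-0.5×0.0349)² = 0.000304;  (-3·δr/r)² = (-3×0.108)² = 0.106;  (-3·δw/w)² = (-3×0.0342)² = 0.0105;  (-2·δs/s)² = (-2×0.0962)² = 0.0370
δQ/Q = √(0.154) = 0.392
Q = 2.278e-12, so δQ = 0.392 × 2.278e-12 = 8.93e-13.

8.93e-13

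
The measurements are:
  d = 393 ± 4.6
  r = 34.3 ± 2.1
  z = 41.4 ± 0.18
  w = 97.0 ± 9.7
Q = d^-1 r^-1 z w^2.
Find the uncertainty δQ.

For a monomial Q ∝ d^-1, r^-1, z, w^2, fractional errors add in quadrature:
  (-1·δd/d)² = (-1×0.0117)² = 0.000137;  (-1·δr/r)² = (-1×0.0612)² = 0.00375;  (1·δz/z)² = (1×0.00435)² = 1.89e-05;  (2·δw/w)² = (2×0.100)² = 0.0400
δQ/Q = √(0.0439) = 0.210
Q = 28.9, so δQ = 0.210 × 28.9 = 6.05.

6.05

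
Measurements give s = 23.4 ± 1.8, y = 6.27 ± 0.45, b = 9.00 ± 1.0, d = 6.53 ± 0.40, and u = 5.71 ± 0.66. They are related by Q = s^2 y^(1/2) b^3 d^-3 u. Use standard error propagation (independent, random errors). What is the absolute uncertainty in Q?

8770

Products/powers → add relative errors in quadrature, weighted by exponent:
  (2·δs/s)² = (2×0.0769)² = 0.0237;  (½·δy/y)² = (0.5×0.0718)² = 0.00129;  (3·δb/b)² = (3×0.111)² = 0.111;  (-3·δd/d)² = (-3×0.0613)² = 0.0338;  (1·δu/u)² = (1×0.116)² = 0.0134
δQ/Q = √(0.183) = 0.428
Q = 20500, so δQ = 0.428 × 20500 = 8770.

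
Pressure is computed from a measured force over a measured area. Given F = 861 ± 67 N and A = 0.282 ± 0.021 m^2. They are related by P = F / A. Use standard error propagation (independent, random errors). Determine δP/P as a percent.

10.8%

Products/powers → add relative errors in quadrature, weighted by exponent:
  (1·δF/F)² = (1×0.0778)² = 0.00606;  (-1·δA/A)² = (-1×0.0745)² = 0.00555
δP/P = √(0.0116) = 0.108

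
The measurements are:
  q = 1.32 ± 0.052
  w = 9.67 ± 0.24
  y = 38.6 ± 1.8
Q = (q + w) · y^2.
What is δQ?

Let u = q + w = 11.0. δu = √(δq² + δw²) = √(0.00270 + 0.0576) = 0.246, so δu/u = 0.0223.
Q is then a monomial in u, y:
δQ/Q = √((δu/u)² + (2·δy/y)²) = √(0.000499 + 0.00870) = 0.0959
Q = 16400, so δQ = 0.0959 × 16400 = 1570.

1570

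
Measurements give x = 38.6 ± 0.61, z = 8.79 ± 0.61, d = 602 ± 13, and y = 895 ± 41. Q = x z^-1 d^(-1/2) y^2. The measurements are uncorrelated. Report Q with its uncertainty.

(1.43 ± 0.167) × 10^5

Products/powers → add relative errors in quadrature, weighted by exponent:
  (1·δx/x)² = (1×0.0158)² = 0.000250;  (-1·δz/z)² = (-1×0.0694)² = 0.00482;  (−½·δd/d)² = (-0.5×0.0216)² = 0.000117;  (2·δy/y)² = (2×0.0458)² = 0.00839
δQ/Q = √(0.0136) = 0.117
Q = 1.43e+05, so δQ = 0.117 × 1.43e+05 = 16700.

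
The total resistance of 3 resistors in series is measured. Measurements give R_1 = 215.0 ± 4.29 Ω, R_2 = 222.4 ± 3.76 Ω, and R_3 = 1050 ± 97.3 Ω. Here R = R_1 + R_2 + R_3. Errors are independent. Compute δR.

97.5 Ω

Sums and differences: (δR)² = Σ (cᵢ δxᵢ)².
  (δR_1)² = 18.4;  (δR_2)² = 14.1;  (δR_3)² = 9470
δR = √(9500) = 97.5 Ω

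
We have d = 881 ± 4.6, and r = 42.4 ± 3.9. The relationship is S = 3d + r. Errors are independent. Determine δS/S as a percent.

S is a linear combination, so absolute uncertainties add in quadrature:
  (3·δd)² = 190;  (δr)² = 15.2
δS = √(206) = 14.3
S = 2690, so δS/S = 14.3/2690 = 0.00534.

0.534%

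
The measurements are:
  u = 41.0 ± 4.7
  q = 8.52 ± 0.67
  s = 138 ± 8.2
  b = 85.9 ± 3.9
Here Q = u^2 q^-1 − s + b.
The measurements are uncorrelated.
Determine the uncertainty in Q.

Let p = u^2·q^-1 = 197. δp/p = √((2·δu/u)² + (-1·δq/q)²) = √(0.0526 + 0.00618) = 0.242, so δp = 47.8.
Q = p − s + b: δQ = √(δp² + δs² + δb²) = √(2290 + 67.2 + 15.2) = 48.7

48.7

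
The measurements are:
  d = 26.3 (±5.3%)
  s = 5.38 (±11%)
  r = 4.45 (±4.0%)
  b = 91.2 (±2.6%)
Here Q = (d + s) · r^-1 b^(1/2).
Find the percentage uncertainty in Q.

Let u = d + s = 31.7. δu = √(δd² + δs²) = √(1.94 + 0.350) = 1.51, so δu/u = 0.0478.
Q is then a monomial in u, r, b:
δQ/Q = √((δu/u)² + (-1·δr/r)² + (½·δb/b)²) = √(0.00228 + 0.00160 + 0.000169) = 0.0637

6.37%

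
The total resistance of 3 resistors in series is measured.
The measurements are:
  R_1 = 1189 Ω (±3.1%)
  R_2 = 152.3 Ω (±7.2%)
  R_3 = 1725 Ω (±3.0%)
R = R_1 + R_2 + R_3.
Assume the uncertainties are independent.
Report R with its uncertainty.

R is a linear combination, so absolute uncertainties add in quadrature:
  (δR_1)² = 1360;  (δR_2)² = 120;  (δR_3)² = 2680
δR = √(4160) = 64.5 Ω
R = 3066 Ω.

3066 ± 64.5 Ω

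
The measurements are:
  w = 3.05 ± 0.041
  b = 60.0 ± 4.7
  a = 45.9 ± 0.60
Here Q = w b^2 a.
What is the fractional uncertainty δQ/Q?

Relative error in a monomial: (δQ/Q)² = Σ (nᵢ · δxᵢ/xᵢ)².
  (1·δw/w)² = (1×0.0134)² = 0.000181;  (2·δb/b)² = (2×0.0783)² = 0.0245;  (1·δa/a)² = (1×0.0131)² = 0.000171
δQ/Q = √(0.0249) = 0.158

0.158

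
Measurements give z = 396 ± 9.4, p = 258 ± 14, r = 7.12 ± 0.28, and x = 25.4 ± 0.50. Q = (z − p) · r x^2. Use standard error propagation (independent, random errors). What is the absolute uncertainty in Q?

85100

Let u = z − p = 138. δu = √(δz² + δp²) = √(88.4 + 196) = 16.9, so δu/u = 0.122.
Q is then a monomial in u, r, x:
δQ/Q = √((δu/u)² + (1·δr/r)² + (2·δx/x)²) = √(0.0149 + 0.00155 + 0.00155) = 0.134
Q = 6.34e+05, so δQ = 0.134 × 6.34e+05 = 85100.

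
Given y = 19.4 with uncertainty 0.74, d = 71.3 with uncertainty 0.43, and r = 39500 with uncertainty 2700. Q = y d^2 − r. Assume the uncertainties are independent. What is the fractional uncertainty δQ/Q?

0.0809

Let p = y·d^2 = 98600. δp/p = √((1·δy/y)² + (2·δd/d)²) = √(0.00145 + 0.000145) = 0.0400, so δp = 3950.
Q = p − r: δQ = √(δp² + δr²) = √(1.56e+07 + 7.29e+06) = 4780
Q = 59100, so δQ/Q = 4780/59100 = 0.0809.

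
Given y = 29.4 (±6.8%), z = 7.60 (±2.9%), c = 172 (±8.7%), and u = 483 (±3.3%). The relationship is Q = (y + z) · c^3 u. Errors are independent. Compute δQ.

Let w = y + z = 37.0. δw = √(δy² + δz²) = √(4.00 + 0.0486) = 2.01, so δw/w = 0.0544.
Q is then a monomial in w, c, u:
δQ/Q = √((δw/w)² + (3·δc/c)² + (1·δu/u)²) = √(0.00295 + 0.0681 + 0.00109) = 0.269
Q = 9.09e+10, so δQ = 0.269 × 9.09e+10 = 2.44e+10.

2.44e+10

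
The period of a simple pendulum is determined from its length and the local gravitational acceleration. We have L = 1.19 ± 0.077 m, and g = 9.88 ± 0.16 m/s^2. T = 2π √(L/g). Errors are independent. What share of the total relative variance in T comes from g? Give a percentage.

5.89%

(δT/T)² = (½·δL/L)² + (−½·δg/g)²
  L term: (0.5×0.0647)² = 0.00105
  g term: (-0.5×0.0162)² = 6.56e-05
Total = 0.00111. Share from g = 6.56e-05/0.00111 = 0.0589.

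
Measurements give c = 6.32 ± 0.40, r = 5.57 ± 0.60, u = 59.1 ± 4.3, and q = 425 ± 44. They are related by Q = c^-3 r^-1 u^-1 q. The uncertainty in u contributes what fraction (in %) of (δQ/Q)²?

8.31%

(δQ/Q)² = (-3·δc/c)² + (-1·δr/r)² + (-1·δu/u)² + (1·δq/q)²
  c term: (-3×0.0633)² = 0.0361
  r term: (-1×0.108)² = 0.0116
  u term: (-1×0.0728)² = 0.00529
  q term: (1×0.104)² = 0.0107
Total = 0.0637. Share from u = 0.00529/0.0637 = 0.0831.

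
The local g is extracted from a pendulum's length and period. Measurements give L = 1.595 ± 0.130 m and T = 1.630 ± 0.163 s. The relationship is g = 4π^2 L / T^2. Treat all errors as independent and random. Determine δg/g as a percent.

21.6%

Relative error in a monomial: (δg/g)² = Σ (nᵢ · δxᵢ/xᵢ)².
  (1·δL/L)² = (1×0.0815)² = 0.00664;  (-2·δT/T)² = (-2×0.100)² = 0.0400
δg/g = √(0.0466) = 0.216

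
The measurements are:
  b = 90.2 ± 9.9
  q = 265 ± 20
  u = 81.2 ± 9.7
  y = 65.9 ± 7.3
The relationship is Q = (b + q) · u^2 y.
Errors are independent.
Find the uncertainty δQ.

Let w = b + q = 355. δw = √(δb² + δq²) = √(98.0 + 400) = 22.3, so δw/w = 0.0628.
Q is then a monomial in w, u, y:
δQ/Q = √((δw/w)² + (2·δu/u)² + (1·δy/y)²) = √(0.00395 + 0.0571 + 0.0123) = 0.271
Q = 1.54e+08, so δQ = 0.271 × 1.54e+08 = 4.18e+07.

4.18e+07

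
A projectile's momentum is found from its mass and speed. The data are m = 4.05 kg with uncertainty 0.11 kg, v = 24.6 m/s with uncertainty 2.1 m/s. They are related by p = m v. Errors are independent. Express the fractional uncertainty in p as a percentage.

Products/powers → add relative errors in quadrature, weighted by exponent:
  (1·δm/m)² = (1×0.0272)² = 0.000738;  (1·δv/v)² = (1×0.0854)² = 0.00729
δp/p = √(0.00803) = 0.0896

8.96%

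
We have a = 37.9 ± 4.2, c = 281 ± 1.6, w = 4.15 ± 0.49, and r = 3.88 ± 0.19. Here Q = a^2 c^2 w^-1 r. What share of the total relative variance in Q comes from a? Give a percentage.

(δQ/Q)² = (2·δa/a)² + (2·δc/c)² + (-1·δw/w)² + (1·δr/r)²
  a term: (2×0.111)² = 0.0491
  c term: (2×0.00569)² = 0.000130
  w term: (-1×0.118)² = 0.0139
  r term: (1×0.0490)² = 0.00240
Total = 0.0656. Share from a = 0.0491/0.0656 = 0.749.

74.9%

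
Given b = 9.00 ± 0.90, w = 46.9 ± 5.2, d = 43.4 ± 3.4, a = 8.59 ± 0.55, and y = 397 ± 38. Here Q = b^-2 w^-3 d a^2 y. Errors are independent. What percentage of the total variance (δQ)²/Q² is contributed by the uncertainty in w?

(δQ/Q)² = (-2·δb/b)² + (-3·δw/w)² + (1·δd/d)² + (2·δa/a)² + (1·δy/y)²
  b term: (-2×0.100)² = 0.0400
  w term: (-3×0.111)² = 0.111
  d term: (1×0.0783)² = 0.00614
  a term: (2×0.0640)² = 0.0164
  y term: (1×0.0957)² = 0.00916
Total = 0.182. Share from w = 0.111/0.182 = 0.607.

60.7%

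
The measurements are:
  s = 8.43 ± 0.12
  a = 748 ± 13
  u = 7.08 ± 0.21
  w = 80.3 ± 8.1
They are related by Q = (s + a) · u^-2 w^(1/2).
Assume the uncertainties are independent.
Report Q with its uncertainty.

135 ± 10.8

Let h = s + a = 756. δh = √(δs² + δa²) = √(0.0144 + 169) = 13.0, so δh/h = 0.0172.
Q is then a monomial in h, u, w:
δQ/Q = √((δh/h)² + (-2·δu/u)² + (½·δw/w)²) = √(0.000295 + 0.00352 + 0.00254) = 0.0797
Q = 135, so δQ = 0.0797 × 135 = 10.8.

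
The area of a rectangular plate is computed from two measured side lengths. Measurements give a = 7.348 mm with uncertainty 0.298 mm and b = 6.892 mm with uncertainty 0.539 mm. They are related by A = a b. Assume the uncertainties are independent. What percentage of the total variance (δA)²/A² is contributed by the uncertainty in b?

78.8%

(δA/A)² = (1·δa/a)² + (1·δb/b)²
  a term: (1×0.0406)² = 0.00164
  b term: (1×0.0782)² = 0.00612
Total = 0.00776. Share from b = 0.00612/0.00776 = 0.788.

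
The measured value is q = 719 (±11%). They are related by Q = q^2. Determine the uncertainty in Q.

Q ∝ q^2, so δQ/Q = |2| · δq/q = 2 × 0.110 = 0.220.
Q = 5.17e+05, so δQ = 0.220 × 5.17e+05 = 1.14e+05.

1.14e+05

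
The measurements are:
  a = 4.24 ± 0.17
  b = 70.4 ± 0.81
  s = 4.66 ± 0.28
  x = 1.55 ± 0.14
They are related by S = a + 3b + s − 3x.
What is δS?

Each term contributes (cᵢ δxᵢ)² to (δS)²:
  (δa)² = 0.0289;  (3·δb)² = 5.90;  (δs)² = 0.0784;  (3·δx)² = 0.176
δS = √(6.19) = 2.49

2.49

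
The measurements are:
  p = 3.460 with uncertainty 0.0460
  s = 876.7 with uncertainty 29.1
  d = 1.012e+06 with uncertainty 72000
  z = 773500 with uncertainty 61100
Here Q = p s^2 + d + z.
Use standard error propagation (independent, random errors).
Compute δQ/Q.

0.0457

Let w = p·s^2 = 2.659e+06. δw/w = √((1·δp/p)² + (2·δs/s)²) = √(0.000177 + 0.00441) = 0.0677, so δw = 1.8e+05.
Q = w + d + z: δQ = √(δw² + δd² + δz²) = √(3.24e+10 + 5.18e+09 + 3.73e+09) = 2.03e+05
Q = 4.445e+06, so δQ/Q = 2.03e+05/4.445e+06 = 0.0457.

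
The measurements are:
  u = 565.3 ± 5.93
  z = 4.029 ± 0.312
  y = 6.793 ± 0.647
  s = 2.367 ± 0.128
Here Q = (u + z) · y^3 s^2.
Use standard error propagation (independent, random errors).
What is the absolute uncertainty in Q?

Let w = u + z = 569.3. δw = √(δu² + δz²) = √(35.2 + 0.0973) = 5.94, so δw/w = 0.0104.
Q is then a monomial in w, y, s:
δQ/Q = √((δw/w)² + (3·δy/y)² + (2·δs/s)²) = √(0.000109 + 0.0816 + 0.0117) = 0.306
Q = 999900, so δQ = 0.306 × 999900 = 3.06e+05.

3.06e+05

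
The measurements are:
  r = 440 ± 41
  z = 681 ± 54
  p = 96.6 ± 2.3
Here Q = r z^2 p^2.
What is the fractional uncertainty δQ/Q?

Relative error in a monomial: (δQ/Q)² = Σ (nᵢ · δxᵢ/xᵢ)².
  (1·δr/r)² = (1×0.0932)² = 0.00868;  (2·δz/z)² = (2×0.0793)² = 0.0252;  (2·δp/p)² = (2×0.0238)² = 0.00227
δQ/Q = √(0.0361) = 0.190

0.190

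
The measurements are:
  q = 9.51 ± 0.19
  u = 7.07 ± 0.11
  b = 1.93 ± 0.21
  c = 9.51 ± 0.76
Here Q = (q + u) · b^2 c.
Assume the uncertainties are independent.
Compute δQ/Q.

Let w = q + u = 16.6. δw = √(δq² + δu²) = √(0.0361 + 0.0121) = 0.220, so δw/w = 0.0132.
Q is then a monomial in w, b, c:
δQ/Q = √((δw/w)² + (2·δb/b)² + (1·δc/c)²) = √(0.000175 + 0.0474 + 0.00639) = 0.232

0.232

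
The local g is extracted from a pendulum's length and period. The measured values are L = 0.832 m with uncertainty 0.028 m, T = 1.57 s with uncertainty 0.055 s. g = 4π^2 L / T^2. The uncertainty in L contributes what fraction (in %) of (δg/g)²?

18.7%

(δg/g)² = (1·δL/L)² + (-2·δT/T)²
  L term: (1×0.0337)² = 0.00113
  T term: (-2×0.0350)² = 0.00491
Total = 0.00604. Share from L = 0.00113/0.00604 = 0.187.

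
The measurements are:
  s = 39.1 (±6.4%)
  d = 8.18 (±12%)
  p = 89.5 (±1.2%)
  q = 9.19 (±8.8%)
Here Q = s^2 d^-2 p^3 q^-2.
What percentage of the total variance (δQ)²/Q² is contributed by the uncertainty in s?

(δQ/Q)² = (2·δs/s)² + (-2·δd/d)² + (3·δp/p)² + (-2·δq/q)²
  s term: (2×0.0640)² = 0.0164
  d term: (-2×0.120)² = 0.0576
  p term: (3×0.0120)² = 0.00130
  q term: (-2×0.0880)² = 0.0310
Total = 0.106. Share from s = 0.0164/0.106 = 0.154.

15.4%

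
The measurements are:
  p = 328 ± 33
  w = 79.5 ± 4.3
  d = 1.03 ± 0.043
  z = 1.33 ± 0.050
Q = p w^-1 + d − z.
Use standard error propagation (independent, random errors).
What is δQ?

Let h = p·w^-1 = 4.13. δh/h = √((1·δp/p)² + (-1·δw/w)²) = √(0.0101 + 0.00293) = 0.114, so δh = 0.471.
Q = h + d − z: δQ = √(δh² + δd² + δz²) = √(0.222 + 0.00185 + 0.00250) = 0.476

0.476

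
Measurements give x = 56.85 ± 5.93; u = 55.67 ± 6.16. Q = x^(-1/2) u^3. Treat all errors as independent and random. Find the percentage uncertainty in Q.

33.6%

Each factor contributes (exponent × relative error)² to (δQ/Q)²:
  (−½·δx/x)² = (-0.5×0.104)² = 0.00272;  (3·δu/u)² = (3×0.111)² = 0.110
δQ/Q = √(0.113) = 0.336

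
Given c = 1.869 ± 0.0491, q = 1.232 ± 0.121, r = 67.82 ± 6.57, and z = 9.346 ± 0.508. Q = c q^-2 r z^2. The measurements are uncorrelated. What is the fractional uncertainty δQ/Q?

For a monomial Q ∝ c, q^-2, r, z^2, fractional errors add in quadrature:
  (1·δc/c)² = (1×0.0263)² = 0.000690;  (-2·δq/q)² = (-2×0.0982)² = 0.0386;  (1·δr/r)² = (1×0.0969)² = 0.00938;  (2·δz/z)² = (2×0.0544)² = 0.0118
δQ/Q = √(0.0605) = 0.246

0.246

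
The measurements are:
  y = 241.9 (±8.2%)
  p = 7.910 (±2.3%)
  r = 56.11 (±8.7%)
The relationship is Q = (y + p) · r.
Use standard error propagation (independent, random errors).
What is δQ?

1650

Let u = y + p = 249.8. δu = √(δy² + δp²) = √(393 + 0.0331) = 19.8, so δu/u = 0.0794.
Q is then a monomial in u, r:
δQ/Q = √((δu/u)² + (1·δr/r)²) = √(0.00631 + 0.00757) = 0.118
Q = 14020, so δQ = 0.118 × 14020 = 1650.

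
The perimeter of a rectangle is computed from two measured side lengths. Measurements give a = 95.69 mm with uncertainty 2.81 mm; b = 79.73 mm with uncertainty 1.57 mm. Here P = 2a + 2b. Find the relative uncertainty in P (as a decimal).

Sums and differences: (δP)² = Σ (cᵢ δxᵢ)².
  (2·δa)² = 31.6;  (2·δb)² = 9.86
δP = √(41.4) = 6.44 mm
P = 350.8 mm, so δP/P = 6.44/350.8 = 0.0183.

0.0183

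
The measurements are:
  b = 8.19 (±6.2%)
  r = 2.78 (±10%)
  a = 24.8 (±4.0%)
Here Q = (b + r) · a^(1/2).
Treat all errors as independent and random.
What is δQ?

Let u = b + r = 11.0. δu = √(δb² + δr²) = √(0.258 + 0.0773) = 0.579, so δu/u = 0.0528.
Q is then a monomial in u, a:
δQ/Q = √((δu/u)² + (½·δa/a)²) = √(0.00278 + 0.000400) = 0.0564
Q = 54.6, so δQ = 0.0564 × 54.6 = 3.08.

3.08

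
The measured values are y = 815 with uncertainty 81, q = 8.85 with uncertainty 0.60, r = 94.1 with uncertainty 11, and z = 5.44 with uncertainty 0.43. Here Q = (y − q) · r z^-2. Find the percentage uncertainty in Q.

22.1%

Let u = y − q = 806. δu = √(δy² + δq²) = √(6560 + 0.360) = 81.0, so δu/u = 0.100.
Q is then a monomial in u, r, z:
δQ/Q = √((δu/u)² + (1·δr/r)² + (-2·δz/z)²) = √(0.0101 + 0.0137 + 0.0250) = 0.221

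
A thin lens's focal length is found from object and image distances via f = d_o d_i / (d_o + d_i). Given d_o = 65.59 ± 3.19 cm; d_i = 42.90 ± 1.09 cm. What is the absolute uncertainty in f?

∂f/∂d_o = (d_i/(d_o+d_i))² = 0.156;  ∂f/∂d_i = (d_o/(d_o+d_i))² = 0.366
δf = √((∂f/∂d_o · δd_o)² + (∂f/∂d_i · δd_i)²) = √(0.249 + 0.159) = 0.638 cm

0.638 cm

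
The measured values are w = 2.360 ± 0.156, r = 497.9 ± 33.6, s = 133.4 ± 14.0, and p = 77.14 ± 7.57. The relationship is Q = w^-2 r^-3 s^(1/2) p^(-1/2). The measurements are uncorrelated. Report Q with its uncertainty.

(1.913 ± 0.483) × 10^-9

Products/powers → add relative errors in quadrature, weighted by exponent:
  (-2·δw/w)² = (-2×0.0661)² = 0.0175;  (-3·δr/r)² = (-3×0.0675)² = 0.0410;  (½·δs/s)² = (0.5×0.105)² = 0.00275;  (−½·δp/p)² = (-0.5×0.0981)² = 0.00241
δQ/Q = √(0.0636) = 0.252
Q = 1.913e-09, so δQ = 0.252 × 1.913e-09 = 4.83e-10.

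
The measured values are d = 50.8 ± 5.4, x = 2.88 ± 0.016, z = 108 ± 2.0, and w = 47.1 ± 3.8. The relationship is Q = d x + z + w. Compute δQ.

16.2

Let p = d·x = 146. δp/p = √((1·δd/d)² + (1·δx/x)²) = √(0.0113 + 3.09e-05) = 0.106, so δp = 15.6.
Q = p + z + w: δQ = √(δp² + δz² + δw²) = √(243 + 4.00 + 14.4) = 16.2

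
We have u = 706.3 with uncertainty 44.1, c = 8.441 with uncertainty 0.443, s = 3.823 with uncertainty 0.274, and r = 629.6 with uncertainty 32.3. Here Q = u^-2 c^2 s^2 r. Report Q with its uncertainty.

1.314 ± 0.293

Products/powers → add relative errors in quadrature, weighted by exponent:
  (-2·δu/u)² = (-2×0.0624)² = 0.0156;  (2·δc/c)² = (2×0.0525)² = 0.0110;  (2·δs/s)² = (2×0.0717)² = 0.0205;  (1·δr/r)² = (1×0.0513)² = 0.00263
δQ/Q = √(0.0498) = 0.223
Q = 1.314, so δQ = 0.223 × 1.314 = 0.293.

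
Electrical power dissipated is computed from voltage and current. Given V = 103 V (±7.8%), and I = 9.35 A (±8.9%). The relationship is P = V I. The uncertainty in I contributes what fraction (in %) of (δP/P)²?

(δP/P)² = (1·δV/V)² + (1·δI/I)²
  V term: (1×0.0780)² = 0.00608
  I term: (1×0.0890)² = 0.00792
Total = 0.0140. Share from I = 0.00792/0.0140 = 0.566.

56.6%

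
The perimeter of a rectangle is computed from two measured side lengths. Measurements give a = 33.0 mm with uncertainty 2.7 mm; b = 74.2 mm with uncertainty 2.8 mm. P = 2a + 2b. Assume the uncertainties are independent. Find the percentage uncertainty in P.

3.63%

Sums and differences: (δP)² = Σ (cᵢ δxᵢ)².
  (2·δa)² = 29.2;  (2·δb)² = 31.4
δP = √(60.5) = 7.78 mm
P = 214 mm, so δP/P = 7.78/214 = 0.0363.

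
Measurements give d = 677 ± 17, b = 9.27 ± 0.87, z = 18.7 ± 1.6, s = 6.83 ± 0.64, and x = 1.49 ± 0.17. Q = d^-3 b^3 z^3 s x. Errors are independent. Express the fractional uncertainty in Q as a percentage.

Since Q is a product/quotient, work with relative uncertainties:
  (-3·δd/d)² = (-3×0.0251)² = 0.00567;  (3·δb/b)² = (3×0.0939)² = 0.0793;  (3·δz/z)² = (3×0.0856)² = 0.0659;  (1·δs/s)² = (1×0.0937)² = 0.00878;  (1·δx/x)² = (1×0.114)² = 0.0130
δQ/Q = √(0.173) = 0.415

41.5%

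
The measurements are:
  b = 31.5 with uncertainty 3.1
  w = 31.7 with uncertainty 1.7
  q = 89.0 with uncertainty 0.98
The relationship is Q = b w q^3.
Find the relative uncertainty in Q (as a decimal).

0.117

For a monomial Q ∝ b, w, q^3, fractional errors add in quadrature:
  (1·δb/b)² = (1×0.0984)² = 0.00969;  (1·δw/w)² = (1×0.0536)² = 0.00288;  (3·δq/q)² = (3×0.0110)² = 0.00109
δQ/Q = √(0.0137) = 0.117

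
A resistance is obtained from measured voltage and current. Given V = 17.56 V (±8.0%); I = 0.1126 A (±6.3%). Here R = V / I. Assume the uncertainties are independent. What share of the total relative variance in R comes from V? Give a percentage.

(δR/R)² = (1·δV/V)² + (-1·δI/I)²
  V term: (1×0.0800)² = 0.00640
  I term: (-1×0.0630)² = 0.00397
Total = 0.0104. Share from V = 0.00640/0.0104 = 0.617.

61.7%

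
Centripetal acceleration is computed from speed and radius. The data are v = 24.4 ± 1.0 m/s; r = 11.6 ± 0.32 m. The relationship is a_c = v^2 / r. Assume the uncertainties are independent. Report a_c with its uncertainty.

For a monomial a_c ∝ v^2, r^-1, fractional errors add in quadrature:
  (2·δv/v)² = (2×0.0410)² = 0.00672;  (-1·δr/r)² = (-1×0.0276)² = 0.000761
δa_c/a_c = √(0.00748) = 0.0865
a_c = 51.3 m/s^2, so δa_c = 0.0865 × 51.3 = 4.44 m/s^2.

51.3 ± 4.44 m/s^2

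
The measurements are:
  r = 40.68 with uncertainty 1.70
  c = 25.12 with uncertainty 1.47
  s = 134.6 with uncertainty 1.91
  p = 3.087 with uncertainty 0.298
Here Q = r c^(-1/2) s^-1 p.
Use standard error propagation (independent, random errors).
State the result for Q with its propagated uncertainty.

0.1861 ± 0.0205

Q is a product of powers, so relative uncertainties combine in quadrature:
  (1·δr/r)² = (1×0.0418)² = 0.00175;  (−½·δc/c)² = (-0.5×0.0585)² = 0.000856;  (-1·δs/s)² = (-1×0.0142)² = 0.000201;  (1·δp/p)² = (1×0.0965)² = 0.00932
δQ/Q = √(0.0121) = 0.110
Q = 0.1861, so δQ = 0.110 × 0.1861 = 0.0205.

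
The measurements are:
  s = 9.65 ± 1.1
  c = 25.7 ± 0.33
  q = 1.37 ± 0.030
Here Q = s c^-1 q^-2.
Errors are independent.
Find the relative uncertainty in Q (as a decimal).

0.123

Products/powers → add relative errors in quadrature, weighted by exponent:
  (1·δs/s)² = (1×0.114)² = 0.0130;  (-1·δc/c)² = (-1×0.0128)² = 0.000165;  (-2·δq/q)² = (-2×0.0219)² = 0.00192
δQ/Q = √(0.0151) = 0.123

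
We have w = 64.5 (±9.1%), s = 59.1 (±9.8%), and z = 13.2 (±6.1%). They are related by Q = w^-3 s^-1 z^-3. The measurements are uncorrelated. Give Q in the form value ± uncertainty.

(2.74 ± 0.940) × 10^-11

Each factor contributes (exponent × relative error)² to (δQ/Q)²:
  (-3·δw/w)² = (-3×0.0910)² = 0.0745;  (-1·δs/s)² = (-1×0.0980)² = 0.00960;  (-3·δz/z)² = (-3×0.0610)² = 0.0335
δQ/Q = √(0.118) = 0.343
Q = 2.74e-11, so δQ = 0.343 × 2.74e-11 = 9.4e-12.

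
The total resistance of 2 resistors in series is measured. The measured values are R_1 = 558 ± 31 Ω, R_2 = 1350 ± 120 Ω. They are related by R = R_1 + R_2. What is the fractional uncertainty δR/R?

0.0650

Sums and differences: (δR)² = Σ (cᵢ δxᵢ)².
  (δR_1)² = 961;  (δR_2)² = 14400
δR = √(15400) = 124 Ω
R = 1910 Ω, so δR/R = 124/1910 = 0.0650.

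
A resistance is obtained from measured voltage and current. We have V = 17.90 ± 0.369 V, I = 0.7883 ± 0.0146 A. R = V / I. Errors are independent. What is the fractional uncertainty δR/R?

For a monomial R ∝ V, I^-1, fractional errors add in quadrature:
  (1·δV/V)² = (1×0.0206)² = 0.000425;  (-1·δI/I)² = (-1×0.0185)² = 0.000343
δR/R = √(0.000768) = 0.0277

0.0277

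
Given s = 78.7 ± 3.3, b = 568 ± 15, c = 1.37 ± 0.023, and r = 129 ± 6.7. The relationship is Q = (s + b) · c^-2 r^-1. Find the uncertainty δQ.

Let u = s + b = 647. δu = √(δs² + δb²) = √(10.9 + 225) = 15.4, so δu/u = 0.0237.
Q is then a monomial in u, c, r:
δQ/Q = √((δu/u)² + (-2·δc/c)² + (-1·δr/r)²) = √(0.000564 + 0.00113 + 0.00270) = 0.0662
Q = 2.67, so δQ = 0.0662 × 2.67 = 0.177.

0.177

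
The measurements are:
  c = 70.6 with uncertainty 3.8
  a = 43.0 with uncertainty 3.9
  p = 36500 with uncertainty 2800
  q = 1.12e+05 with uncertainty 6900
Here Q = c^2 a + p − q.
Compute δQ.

Let w = c^2·a = 2.14e+05. δw/w = √((2·δc/c)² + (1·δa/a)²) = √(0.0116 + 0.00823) = 0.141, so δw = 30200.
Q = w + p − q: δQ = √(δw² + δp² + δq²) = √(9.1e+08 + 7.84e+06 + 4.76e+07) = 31100

31100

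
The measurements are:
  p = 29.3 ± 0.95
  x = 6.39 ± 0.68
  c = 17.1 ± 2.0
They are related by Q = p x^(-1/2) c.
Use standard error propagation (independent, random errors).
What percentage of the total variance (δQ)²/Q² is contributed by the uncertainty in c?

77.9%

(δQ/Q)² = (1·δp/p)² + (−½·δx/x)² + (1·δc/c)²
  p term: (1×0.0324)² = 0.00105
  x term: (-0.5×0.106)² = 0.00283
  c term: (1×0.117)² = 0.0137
Total = 0.0176. Share from c = 0.0137/0.0176 = 0.779.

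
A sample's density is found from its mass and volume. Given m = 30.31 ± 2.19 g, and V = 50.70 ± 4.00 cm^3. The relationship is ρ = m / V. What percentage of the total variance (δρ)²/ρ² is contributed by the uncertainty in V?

(δρ/ρ)² = (1·δm/m)² + (-1·δV/V)²
  m term: (1×0.0723)² = 0.00522
  V term: (-1×0.0789)² = 0.00622
Total = 0.0114. Share from V = 0.00622/0.0114 = 0.544.

54.4%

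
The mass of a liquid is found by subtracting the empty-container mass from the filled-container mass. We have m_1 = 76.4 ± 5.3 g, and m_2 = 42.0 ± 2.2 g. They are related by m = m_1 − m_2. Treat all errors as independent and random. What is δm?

Sums and differences: (δm)² = Σ (cᵢ δxᵢ)².
  (δm_1)² = 28.1;  (δm_2)² = 4.84
δm = √(32.9) = 5.74 g

5.74 g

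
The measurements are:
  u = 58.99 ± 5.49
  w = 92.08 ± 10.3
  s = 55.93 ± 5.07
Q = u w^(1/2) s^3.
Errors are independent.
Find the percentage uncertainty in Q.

Products/powers → add relative errors in quadrature, weighted by exponent:
  (1·δu/u)² = (1×0.0931)² = 0.00866;  (½·δw/w)² = (0.5×0.112)² = 0.00313;  (3·δs/s)² = (3×0.0906)² = 0.0740
δQ/Q = √(0.0857) = 0.293

29.3%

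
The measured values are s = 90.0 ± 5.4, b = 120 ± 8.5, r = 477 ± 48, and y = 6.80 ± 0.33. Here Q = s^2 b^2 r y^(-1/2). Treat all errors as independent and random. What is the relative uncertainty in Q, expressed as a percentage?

Since Q is a product/quotient, work with relative uncertainties:
  (2·δs/s)² = (2×0.0600)² = 0.0144;  (2·δb/b)² = (2×0.0708)² = 0.0201;  (1·δr/r)² = (1×0.101)² = 0.0101;  (−½·δy/y)² = (-0.5×0.0485)² = 0.000589
δQ/Q = √(0.0452) = 0.213

21.3%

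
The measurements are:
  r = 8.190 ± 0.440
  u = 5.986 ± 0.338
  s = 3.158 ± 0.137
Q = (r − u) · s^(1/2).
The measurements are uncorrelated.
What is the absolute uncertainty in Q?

0.990

Let w = r − u = 2.204. δw = √(δr² + δu²) = √(0.194 + 0.114) = 0.555, so δw/w = 0.252.
Q is then a monomial in w, s:
δQ/Q = √((δw/w)² + (½·δs/s)²) = √(0.0634 + 0.000470) = 0.253
Q = 3.917, so δQ = 0.253 × 3.917 = 0.990.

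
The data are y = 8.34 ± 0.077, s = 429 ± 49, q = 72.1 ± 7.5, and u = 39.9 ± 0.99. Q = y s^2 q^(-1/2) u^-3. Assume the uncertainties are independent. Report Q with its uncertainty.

Products/powers → add relative errors in quadrature, weighted by exponent:
  (1·δy/y)² = (1×0.00923)² = 8.52e-05;  (2·δs/s)² = (2×0.114)² = 0.0522;  (−½·δq/q)² = (-0.5×0.104)² = 0.00271;  (-3·δu/u)² = (-3×0.0248)² = 0.00554
δQ/Q = √(0.0605) = 0.246
Q = 2.85, so δQ = 0.246 × 2.85 = 0.700.

2.85 ± 0.700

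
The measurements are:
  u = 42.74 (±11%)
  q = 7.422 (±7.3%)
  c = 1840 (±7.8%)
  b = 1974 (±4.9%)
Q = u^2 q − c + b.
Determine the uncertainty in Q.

Let p = u^2·q = 13560. δp/p = √((2·δu/u)² + (1·δq/q)²) = √(0.0484 + 0.00533) = 0.232, so δp = 3140.
Q = p − c + b: δQ = √(δp² + δc² + δb²) = √(9.88e+06 + 20600 + 9360) = 3150

3150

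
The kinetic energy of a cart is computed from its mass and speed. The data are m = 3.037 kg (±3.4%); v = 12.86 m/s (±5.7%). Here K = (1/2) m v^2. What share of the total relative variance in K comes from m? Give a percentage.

(δK/K)² = (1·δm/m)² + (2·δv/v)²
  m term: (1×0.0340)² = 0.00116
  v term: (2×0.0570)² = 0.0130
Total = 0.0142. Share from m = 0.00116/0.0142 = 0.0817.

8.17%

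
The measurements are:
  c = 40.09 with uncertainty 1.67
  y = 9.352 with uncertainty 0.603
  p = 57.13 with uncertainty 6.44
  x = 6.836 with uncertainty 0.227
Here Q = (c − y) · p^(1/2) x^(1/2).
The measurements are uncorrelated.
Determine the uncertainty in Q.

50.1

Let u = c − y = 30.74. δu = √(δc² + δy²) = √(2.79 + 0.364) = 1.78, so δu/u = 0.0578.
Q is then a monomial in u, p, x:
δQ/Q = √((δu/u)² + (½·δp/p)² + (½·δx/x)²) = √(0.00334 + 0.00318 + 0.000276) = 0.0824
Q = 607.4, so δQ = 0.0824 × 607.4 = 50.1.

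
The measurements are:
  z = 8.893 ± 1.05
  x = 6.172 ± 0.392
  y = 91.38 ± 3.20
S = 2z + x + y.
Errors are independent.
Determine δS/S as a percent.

3.34%

Sums and differences: (δS)² = Σ (cᵢ δxᵢ)².
  (2·δz)² = 4.41;  (δx)² = 0.154;  (δy)² = 10.2
δS = √(14.8) = 3.85
S = 115.3, so δS/S = 3.85/115.3 = 0.0334.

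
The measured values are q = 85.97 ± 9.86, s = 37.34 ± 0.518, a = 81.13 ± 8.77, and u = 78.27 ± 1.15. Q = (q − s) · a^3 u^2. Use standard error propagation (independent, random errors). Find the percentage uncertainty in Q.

Let w = q − s = 48.63. δw = √(δq² + δs²) = √(97.2 + 0.268) = 9.87, so δw/w = 0.203.
Q is then a monomial in w, a, u:
δQ/Q = √((δw/w)² + (3·δa/a)² + (2·δu/u)²) = √(0.0412 + 0.105 + 0.000864) = 0.384

38.4%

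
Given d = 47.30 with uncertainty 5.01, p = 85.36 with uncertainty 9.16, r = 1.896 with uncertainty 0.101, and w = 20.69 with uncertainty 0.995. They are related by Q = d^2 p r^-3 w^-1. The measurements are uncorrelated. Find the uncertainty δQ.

393

Q is a product of powers, so relative uncertainties combine in quadrature:
  (2·δd/d)² = (2×0.106)² = 0.0449;  (1·δp/p)² = (1×0.107)² = 0.0115;  (-3·δr/r)² = (-3×0.0533)² = 0.0255;  (-1·δw/w)² = (-1×0.0481)² = 0.00231
δQ/Q = √(0.0842) = 0.290
Q = 1354, so δQ = 0.290 × 1354 = 393.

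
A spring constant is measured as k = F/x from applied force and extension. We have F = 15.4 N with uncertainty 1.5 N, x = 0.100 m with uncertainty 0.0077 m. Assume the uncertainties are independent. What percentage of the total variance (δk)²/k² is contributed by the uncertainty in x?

38.5%

(δk/k)² = (1·δF/F)² + (-1·δx/x)²
  F term: (1×0.0974)² = 0.00949
  x term: (-1×0.0770)² = 0.00593
Total = 0.0154. Share from x = 0.00593/0.0154 = 0.385.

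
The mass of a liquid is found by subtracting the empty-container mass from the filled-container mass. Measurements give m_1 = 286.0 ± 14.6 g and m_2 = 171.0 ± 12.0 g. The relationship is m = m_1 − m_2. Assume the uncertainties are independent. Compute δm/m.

0.164

For a sum/difference, combine absolute errors in quadrature:
  (δm_1)² = 213;  (δm_2)² = 144
δm = √(357) = 18.9 g
m = 115.0 g, so δm/m = 18.9/115.0 = 0.164.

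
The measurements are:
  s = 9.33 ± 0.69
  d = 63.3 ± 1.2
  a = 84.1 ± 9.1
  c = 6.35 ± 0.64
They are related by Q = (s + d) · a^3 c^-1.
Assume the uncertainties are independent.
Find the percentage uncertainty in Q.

34.0%

Let u = s + d = 72.6. δu = √(δs² + δd²) = √(0.476 + 1.44) = 1.38, so δu/u = 0.0191.
Q is then a monomial in u, a, c:
δQ/Q = √((δu/u)² + (3·δa/a)² + (-1·δc/c)²) = √(0.000363 + 0.105 + 0.0102) = 0.340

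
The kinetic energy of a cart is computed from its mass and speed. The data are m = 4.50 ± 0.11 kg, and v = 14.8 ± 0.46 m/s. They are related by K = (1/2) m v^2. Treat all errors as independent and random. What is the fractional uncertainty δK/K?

For a monomial K ∝ m, v^2, fractional errors add in quadrature:
  (1·δm/m)² = (1×0.0244)² = 0.000598;  (2·δv/v)² = (2×0.0311)² = 0.00386
δK/K = √(0.00446) = 0.0668

0.0668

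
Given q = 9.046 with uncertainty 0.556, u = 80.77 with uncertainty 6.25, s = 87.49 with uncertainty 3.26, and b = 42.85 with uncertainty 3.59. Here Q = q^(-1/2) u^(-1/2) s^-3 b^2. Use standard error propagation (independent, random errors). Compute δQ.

2.1e-05

Since Q is a product/quotient, work with relative uncertainties:
  (−½·δq/q)² = (-0.5×0.0615)² = 0.000944;  (−½·δu/u)² = (-0.5×0.0774)² = 0.00150;  (-3·δs/s)² = (-3×0.0373)² = 0.0125;  (2·δb/b)² = (2×0.0838)² = 0.0281
δQ/Q = √(0.0430) = 0.207
Q = 0.0001014, so δQ = 0.207 × 0.0001014 = 2.1e-05.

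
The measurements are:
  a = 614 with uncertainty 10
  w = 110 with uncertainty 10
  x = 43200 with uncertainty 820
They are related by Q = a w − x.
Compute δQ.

Let p = a·w = 67500. δp/p = √((1·δa/a)² + (1·δw/w)²) = √(0.000265 + 0.00826) = 0.0924, so δp = 6240.
Q = p − x: δQ = √(δp² + δx²) = √(3.89e+07 + 6.72e+05) = 6290

6290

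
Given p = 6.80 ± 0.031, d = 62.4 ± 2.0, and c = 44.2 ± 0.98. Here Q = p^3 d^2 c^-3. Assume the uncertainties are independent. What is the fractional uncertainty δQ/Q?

0.0934

Each factor contributes (exponent × relative error)² to (δQ/Q)²:
  (3·δp/p)² = (3×0.00456)² = 0.000187;  (2·δd/d)² = (2×0.0321)² = 0.00411;  (-3·δc/c)² = (-3×0.0222)² = 0.00442
δQ/Q = √(0.00872) = 0.0934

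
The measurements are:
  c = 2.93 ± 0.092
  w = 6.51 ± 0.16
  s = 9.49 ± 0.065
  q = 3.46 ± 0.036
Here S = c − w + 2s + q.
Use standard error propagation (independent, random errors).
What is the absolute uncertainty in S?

0.229

Sums and differences: (δS)² = Σ (cᵢ δxᵢ)².
  (δc)² = 0.00846;  (δw)² = 0.0256;  (2·δs)² = 0.0169;  (δq)² = 0.00130
δS = √(0.0523) = 0.229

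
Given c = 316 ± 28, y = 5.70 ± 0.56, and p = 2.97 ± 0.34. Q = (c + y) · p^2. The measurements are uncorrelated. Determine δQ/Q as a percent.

24.5%

Let u = c + y = 322. δu = √(δc² + δy²) = √(784 + 0.314) = 28.0, so δu/u = 0.0871.
Q is then a monomial in u, p:
δQ/Q = √((δu/u)² + (2·δp/p)²) = √(0.00758 + 0.0524) = 0.245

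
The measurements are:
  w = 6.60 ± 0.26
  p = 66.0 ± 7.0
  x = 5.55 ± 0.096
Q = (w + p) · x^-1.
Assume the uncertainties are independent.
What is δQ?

1.28

Let u = w + p = 72.6. δu = √(δw² + δp²) = √(0.0676 + 49.0) = 7.00, so δu/u = 0.0965.
Q is then a monomial in u, x:
δQ/Q = √((δu/u)² + (-1·δx/x)²) = √(0.00931 + 0.000299) = 0.0980
Q = 13.1, so δQ = 0.0980 × 13.1 = 1.28.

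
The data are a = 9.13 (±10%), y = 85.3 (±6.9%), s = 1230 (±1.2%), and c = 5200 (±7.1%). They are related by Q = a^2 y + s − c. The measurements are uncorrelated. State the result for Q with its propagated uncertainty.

3140 ± 1550

Let p = a^2·y = 7110. δp/p = √((2·δa/a)² + (1·δy/y)²) = √(0.0400 + 0.00476) = 0.212, so δp = 1500.
Q = p + s − c: δQ = √(δp² + δs² + δc²) = √(2.26e+06 + 218 + 1.36e+05) = 1550
Q = 3140.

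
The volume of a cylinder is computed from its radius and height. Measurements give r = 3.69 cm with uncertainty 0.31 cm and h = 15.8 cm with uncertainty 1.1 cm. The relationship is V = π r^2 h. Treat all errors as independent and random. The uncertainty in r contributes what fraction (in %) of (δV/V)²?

(δV/V)² = (2·δr/r)² + (1·δh/h)²
  r term: (2×0.0840)² = 0.0282
  h term: (1×0.0696)² = 0.00485
Total = 0.0331. Share from r = 0.0282/0.0331 = 0.853.

85.3%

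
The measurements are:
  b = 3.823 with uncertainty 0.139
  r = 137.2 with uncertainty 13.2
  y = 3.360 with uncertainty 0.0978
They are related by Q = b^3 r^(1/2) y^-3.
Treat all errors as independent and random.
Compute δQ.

2.55

Relative error in a monomial: (δQ/Q)² = Σ (nᵢ · δxᵢ/xᵢ)².
  (3·δb/b)² = (3×0.0364)² = 0.0119;  (½·δr/r)² = (0.5×0.0962)² = 0.00231;  (-3·δy/y)² = (-3×0.0291)² = 0.00763
δQ/Q = √(0.0218) = 0.148
Q = 17.25, so δQ = 0.148 × 17.25 = 2.55.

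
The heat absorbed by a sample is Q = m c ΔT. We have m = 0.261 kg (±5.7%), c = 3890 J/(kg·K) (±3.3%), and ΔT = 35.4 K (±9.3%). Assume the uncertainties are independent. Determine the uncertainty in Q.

4100 J

Relative error in a monomial: (δQ/Q)² = Σ (nᵢ · δxᵢ/xᵢ)².
  (1·δm/m)² = (1×0.0570)² = 0.00325;  (1·δc/c)² = (1×0.0330)² = 0.00109;  (1·δΔT/ΔT)² = (1×0.0930)² = 0.00865
δQ/Q = √(0.0130) = 0.114
Q = 35900 J, so δQ = 0.114 × 35900 = 4100 J.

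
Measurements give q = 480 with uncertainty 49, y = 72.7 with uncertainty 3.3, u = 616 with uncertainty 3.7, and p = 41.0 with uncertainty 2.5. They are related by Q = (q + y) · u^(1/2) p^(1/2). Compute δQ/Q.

Let w = q + y = 553. δw = √(δq² + δy²) = √(2400 + 10.9) = 49.1, so δw/w = 0.0889.
Q is then a monomial in w, u, p:
δQ/Q = √((δw/w)² + (½·δu/u)² + (½·δp/p)²) = √(0.00790 + 9.02e-06 + 0.000930) = 0.0940

0.0940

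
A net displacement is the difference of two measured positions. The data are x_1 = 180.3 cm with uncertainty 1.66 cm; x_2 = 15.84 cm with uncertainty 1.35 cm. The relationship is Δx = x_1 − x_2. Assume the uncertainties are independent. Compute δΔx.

Each term contributes (cᵢ δxᵢ)² to (δΔx)²:
  (δx_1)² = 2.76;  (δx_2)² = 1.82
δΔx = √(4.58) = 2.14 cm

2.14 cm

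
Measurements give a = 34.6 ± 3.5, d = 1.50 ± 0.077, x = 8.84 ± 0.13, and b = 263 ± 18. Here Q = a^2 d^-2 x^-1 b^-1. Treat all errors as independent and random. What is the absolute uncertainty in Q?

Since Q is a product/quotient, work with relative uncertainties:
  (2·δa/a)² = (2×0.101)² = 0.0409;  (-2·δd/d)² = (-2×0.0513)² = 0.0105;  (-1·δx/x)² = (-1×0.0147)² = 0.000216;  (-1·δb/b)² = (-1×0.0684)² = 0.00468
δQ/Q = √(0.0564) = 0.237
Q = 0.229, so δQ = 0.237 × 0.229 = 0.0543.

0.0543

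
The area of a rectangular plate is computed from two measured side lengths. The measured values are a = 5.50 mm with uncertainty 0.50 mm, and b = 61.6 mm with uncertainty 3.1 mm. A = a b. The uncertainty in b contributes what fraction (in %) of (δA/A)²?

(δA/A)² = (1·δa/a)² + (1·δb/b)²
  a term: (1×0.0909)² = 0.00826
  b term: (1×0.0503)² = 0.00253
Total = 0.0108. Share from b = 0.00253/0.0108 = 0.235.

23.5%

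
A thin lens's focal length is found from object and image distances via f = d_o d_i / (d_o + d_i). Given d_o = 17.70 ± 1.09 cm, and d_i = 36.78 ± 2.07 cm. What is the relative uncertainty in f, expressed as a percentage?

∂f/∂d_o = (d_i/(d_o+d_i))² = 0.456;  ∂f/∂d_i = (d_o/(d_o+d_i))² = 0.106
δf = √((∂f/∂d_o · δd_o)² + (∂f/∂d_i · δd_i)²) = √(0.247 + 0.0477) = 0.543 cm
f = 11.95 cm, so δf/f = 0.543/11.95 = 0.0454.

4.54%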